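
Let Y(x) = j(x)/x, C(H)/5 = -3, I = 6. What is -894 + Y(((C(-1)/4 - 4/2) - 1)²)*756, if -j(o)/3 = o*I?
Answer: -14502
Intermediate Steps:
C(H) = -15 (C(H) = 5*(-3) = -15)
j(o) = -18*o (j(o) = -3*o*6 = -18*o)
Y(x) = -18 (Y(x) = (-18*x)/x = -18)
-894 + Y(((C(-1)/4 - 4/2) - 1)²)*756 = -894 - 18*756 = -894 - 13608 = -14502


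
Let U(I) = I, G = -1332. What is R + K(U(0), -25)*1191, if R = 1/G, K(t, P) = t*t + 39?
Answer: 61870067/1332 ≈ 46449.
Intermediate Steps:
K(t, P) = 39 + t**2 (K(t, P) = t**2 + 39 = 39 + t**2)
R = -1/1332 (R = 1/(-1332) = -1/1332 ≈ -0.00075075)
R + K(U(0), -25)*1191 = -1/1332 + (39 + 0**2)*1191 = -1/1332 + (39 + 0)*1191 = -1/1332 + 39*1191 = -1/1332 + 46449 = 61870067/1332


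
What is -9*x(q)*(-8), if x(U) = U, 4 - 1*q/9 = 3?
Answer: 648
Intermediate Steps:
q = 9 (q = 36 - 9*3 = 36 - 27 = 9)
-9*x(q)*(-8) = -9*9*(-8) = -81*(-8) = 648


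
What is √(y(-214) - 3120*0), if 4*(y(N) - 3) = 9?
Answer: √21/2 ≈ 2.2913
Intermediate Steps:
y(N) = 21/4 (y(N) = 3 + (¼)*9 = 3 + 9/4 = 21/4)
√(y(-214) - 3120*0) = √(21/4 - 3120*0) = √(21/4 + 0) = √(21/4) = √21/2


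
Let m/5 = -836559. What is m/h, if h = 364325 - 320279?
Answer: -464755/4894 ≈ -94.964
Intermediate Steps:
m = -4182795 (m = 5*(-836559) = -4182795)
h = 44046
m/h = -4182795/44046 = -4182795*1/44046 = -464755/4894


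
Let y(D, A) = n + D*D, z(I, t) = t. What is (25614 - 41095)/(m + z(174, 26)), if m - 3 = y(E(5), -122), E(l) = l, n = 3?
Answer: -15481/57 ≈ -271.60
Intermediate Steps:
y(D, A) = 3 + D**2 (y(D, A) = 3 + D*D = 3 + D**2)
m = 31 (m = 3 + (3 + 5**2) = 3 + (3 + 25) = 3 + 28 = 31)
(25614 - 41095)/(m + z(174, 26)) = (25614 - 41095)/(31 + 26) = -15481/57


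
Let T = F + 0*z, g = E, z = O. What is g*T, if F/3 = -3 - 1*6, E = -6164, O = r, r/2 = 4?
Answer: 166428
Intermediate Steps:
r = 8 (r = 2*4 = 8)
O = 8
z = 8
F = -27 (F = 3*(-3 - 1*6) = 3*(-3 - 6) = 3*(-9) = -27)
g = -6164
T = -27 (T = -27 + 0*8 = -27 + 0 = -27)
g*T = -6164*(-27) = 166428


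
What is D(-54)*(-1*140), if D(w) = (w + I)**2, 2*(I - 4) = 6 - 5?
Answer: -343035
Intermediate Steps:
I = 9/2 (I = 4 + (6 - 5)/2 = 4 + (1/2)*1 = 4 + 1/2 = 9/2 ≈ 4.5000)
D(w) = (9/2 + w)**2 (D(w) = (w + 9/2)**2 = (9/2 + w)**2)
D(-54)*(-1*140) = ((9 + 2*(-54))**2/4)*(-1*140) = ((9 - 108)**2/4)*(-140) = ((1/4)*(-99)**2)*(-140) = ((1/4)*9801)*(-140) = (9801/4)*(-140) = -343035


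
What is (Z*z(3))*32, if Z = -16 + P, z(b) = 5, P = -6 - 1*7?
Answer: -4640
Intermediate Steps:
P = -13 (P = -6 - 7 = -13)
Z = -29 (Z = -16 - 13 = -29)
(Z*z(3))*32 = -29*5*32 = -145*32 = -4640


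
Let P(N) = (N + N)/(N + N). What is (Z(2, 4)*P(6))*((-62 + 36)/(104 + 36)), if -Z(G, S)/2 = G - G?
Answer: 0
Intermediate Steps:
Z(G, S) = 0 (Z(G, S) = -2*(G - G) = -2*0 = 0)
P(N) = 1 (P(N) = (2*N)/((2*N)) = (2*N)*(1/(2*N)) = 1)
(Z(2, 4)*P(6))*((-62 + 36)/(104 + 36)) = (0*1)*((-62 + 36)/(104 + 36)) = 0*(-26/140) = 0*(-26*1/140) = 0*(-13/70) = 0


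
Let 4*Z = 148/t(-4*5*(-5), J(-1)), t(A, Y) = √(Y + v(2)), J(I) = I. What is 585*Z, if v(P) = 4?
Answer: 7215*√3 ≈ 12497.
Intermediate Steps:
t(A, Y) = √(4 + Y) (t(A, Y) = √(Y + 4) = √(4 + Y))
Z = 37*√3/3 (Z = (148/(√(4 - 1)))/4 = (148/(√3))/4 = (148*(√3/3))/4 = (148*√3/3)/4 = 37*√3/3 ≈ 21.362)
585*Z = 585*(37*√3/3) = 7215*√3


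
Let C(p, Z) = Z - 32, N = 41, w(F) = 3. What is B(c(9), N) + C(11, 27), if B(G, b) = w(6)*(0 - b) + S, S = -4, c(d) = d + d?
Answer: -132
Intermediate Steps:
c(d) = 2*d
C(p, Z) = -32 + Z
B(G, b) = -4 - 3*b (B(G, b) = 3*(0 - b) - 4 = 3*(-b) - 4 = -3*b - 4 = -4 - 3*b)
B(c(9), N) + C(11, 27) = (-4 - 3*41) + (-32 + 27) = (-4 - 123) - 5 = -127 - 5 = -132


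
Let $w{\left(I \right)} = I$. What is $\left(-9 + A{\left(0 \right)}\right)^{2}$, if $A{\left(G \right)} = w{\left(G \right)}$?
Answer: $81$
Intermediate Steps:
$A{\left(G \right)} = G$
$\left(-9 + A{\left(0 \right)}\right)^{2} = \left(-9 + 0\right)^{2} = \left(-9\right)^{2} = 81$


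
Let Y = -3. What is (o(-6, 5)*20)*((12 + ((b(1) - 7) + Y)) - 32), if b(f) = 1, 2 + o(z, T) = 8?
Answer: -3480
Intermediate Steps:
o(z, T) = 6 (o(z, T) = -2 + 8 = 6)
(o(-6, 5)*20)*((12 + ((b(1) - 7) + Y)) - 32) = (6*20)*((12 + ((1 - 7) - 3)) - 32) = 120*((12 + (-6 - 3)) - 32) = 120*((12 - 9) - 32) = 120*(3 - 32) = 120*(-29) = -3480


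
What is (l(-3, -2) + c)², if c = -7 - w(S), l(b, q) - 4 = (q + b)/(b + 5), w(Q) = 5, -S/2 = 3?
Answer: 441/4 ≈ 110.25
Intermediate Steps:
S = -6 (S = -2*3 = -6)
l(b, q) = 4 + (b + q)/(5 + b) (l(b, q) = 4 + (q + b)/(b + 5) = 4 + (b + q)/(5 + b))
c = -12 (c = -7 - 1*5 = -7 - 5 = -12)
(l(-3, -2) + c)² = ((20 - 2 + 5*(-3))/(5 - 3) - 12)² = ((20 - 2 - 15)/2 - 12)² = ((½)*3 - 12)² = (3/2 - 12)² = (-21/2)² = 441/4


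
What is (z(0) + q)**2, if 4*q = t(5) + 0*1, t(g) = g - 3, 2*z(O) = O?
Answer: 1/4 ≈ 0.25000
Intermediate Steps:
z(O) = O/2
t(g) = -3 + g
q = 1/2 (q = ((-3 + 5) + 0*1)/4 = (2 + 0)/4 = (1/4)*2 = 1/2 ≈ 0.50000)
(z(0) + q)**2 = ((1/2)*0 + 1/2)**2 = (0 + 1/2)**2 = (1/2)**2 = 1/4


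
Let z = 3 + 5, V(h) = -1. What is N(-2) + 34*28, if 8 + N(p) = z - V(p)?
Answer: 953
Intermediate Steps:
z = 8
N(p) = 1 (N(p) = -8 + (8 - 1*(-1)) = -8 + (8 + 1) = -8 + 9 = 1)
N(-2) + 34*28 = 1 + 34*28 = 1 + 952 = 953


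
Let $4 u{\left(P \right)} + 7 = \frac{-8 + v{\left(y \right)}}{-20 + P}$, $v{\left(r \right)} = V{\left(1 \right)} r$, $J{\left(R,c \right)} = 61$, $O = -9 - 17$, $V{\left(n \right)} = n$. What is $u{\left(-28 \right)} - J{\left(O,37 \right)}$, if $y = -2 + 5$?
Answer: $- \frac{12043}{192} \approx -62.724$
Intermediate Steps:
$y = 3$
$O = -26$
$v{\left(r \right)} = r$ ($v{\left(r \right)} = 1 r = r$)
$u{\left(P \right)} = - \frac{7}{4} - \frac{5}{4 \left(-20 + P\right)}$ ($u{\left(P \right)} = - \frac{7}{4} + \frac{\left(-8 + 3\right) \frac{1}{-20 + P}}{4} = - \frac{7}{4} + \frac{\left(-5\right) \frac{1}{-20 + P}}{4} = - \frac{7}{4} - \frac{5}{4 \left(-20 + P\right)}$)
$u{\left(-28 \right)} - J{\left(O,37 \right)} = \frac{135 - -196}{4 \left(-20 - 28\right)} - 61 = \frac{135 + 196}{4 \left(-48\right)} - 61 = \frac{1}{4} \left(- \frac{1}{48}\right) 331 - 61 = - \frac{331}{192} - 61 = - \frac{12043}{192}$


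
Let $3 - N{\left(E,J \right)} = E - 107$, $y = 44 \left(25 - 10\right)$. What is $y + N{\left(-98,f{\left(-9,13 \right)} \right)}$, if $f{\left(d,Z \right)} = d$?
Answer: $868$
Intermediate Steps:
$y = 660$ ($y = 44 \cdot 15 = 660$)
$N{\left(E,J \right)} = 110 - E$ ($N{\left(E,J \right)} = 3 - \left(E - 107\right) = 3 - \left(-107 + E\right) = 110 - E$)
$y + N{\left(-98,f{\left(-9,13 \right)} \right)} = 660 + \left(110 - -98\right) = 660 + \left(110 + 98\right) = 660 + 208 = 868$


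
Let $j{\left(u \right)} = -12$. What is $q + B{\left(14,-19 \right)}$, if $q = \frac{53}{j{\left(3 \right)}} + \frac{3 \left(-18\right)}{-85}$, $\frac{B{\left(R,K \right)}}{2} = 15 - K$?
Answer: $\frac{65503}{1020} \approx 64.219$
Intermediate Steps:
$B{\left(R,K \right)} = 30 - 2 K$ ($B{\left(R,K \right)} = 2 \left(15 - K\right) = 30 - 2 K$)
$q = - \frac{3857}{1020}$ ($q = \frac{53}{-12} + \frac{3 \left(-18\right)}{-85} = 53 \left(- \frac{1}{12}\right) - - \frac{54}{85} = - \frac{53}{12} + \frac{54}{85} = - \frac{3857}{1020} \approx -3.7814$)
$q + B{\left(14,-19 \right)} = - \frac{3857}{1020} + \left(30 - -38\right) = - \frac{3857}{1020} + \left(30 + 38\right) = - \frac{3857}{1020} + 68 = \frac{65503}{1020}$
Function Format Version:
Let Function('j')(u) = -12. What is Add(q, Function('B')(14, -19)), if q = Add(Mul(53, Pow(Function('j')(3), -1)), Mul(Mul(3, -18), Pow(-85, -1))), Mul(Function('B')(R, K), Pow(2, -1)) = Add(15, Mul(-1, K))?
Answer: Rational(65503, 1020) ≈ 64.219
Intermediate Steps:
Function('B')(R, K) = Add(30, Mul(-2, K)) (Function('B')(R, K) = Mul(2, Add(15, Mul(-1, K))) = Add(30, Mul(-2, K)))
q = Rational(-3857, 1020) (q = Add(Mul(53, Pow(-12, -1)), Mul(Mul(3, -18), Pow(-85, -1))) = Add(Mul(53, Rational(-1, 12)), Mul(-54, Rational(-1, 85))) = Add(Rational(-53, 12), Rational(54, 85)) = Rational(-3857, 1020) ≈ -3.7814)
Add(q, Function('B')(14, -19)) = Add(Rational(-3857, 1020), Add(30, Mul(-2, -19))) = Add(Rational(-3857, 1020), Add(30, 38)) = Add(Rational(-3857, 1020), 68) = Rational(65503, 1020)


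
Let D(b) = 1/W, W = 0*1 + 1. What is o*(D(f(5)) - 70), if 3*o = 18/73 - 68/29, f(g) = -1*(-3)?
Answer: 102166/2117 ≈ 48.260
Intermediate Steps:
W = 1 (W = 0 + 1 = 1)
f(g) = 3
D(b) = 1 (D(b) = 1/1 = 1)
o = -4442/6351 (o = (18/73 - 68/29)/3 = (1/3)*(-4442/2117) = -4442/6351 ≈ -0.69942)
o*(D(f(5)) - 70) = -4442*(1 - 70)/6351 = -4442/6351*(-69) = 102166/2117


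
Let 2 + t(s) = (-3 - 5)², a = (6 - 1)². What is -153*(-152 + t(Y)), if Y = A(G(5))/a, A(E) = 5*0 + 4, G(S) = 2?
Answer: 13770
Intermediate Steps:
a = 25 (a = 5² = 25)
A(E) = 4 (A(E) = 0 + 4 = 4)
Y = 4/25 ≈ 0.16000
t(s) = 62 (t(s) = -2 + (-3 - 5)² = -2 + (-8)² = -2 + 64 = 62)
-153*(-152 + t(Y)) = -153*(-152 + 62) = -153*(-90) = 13770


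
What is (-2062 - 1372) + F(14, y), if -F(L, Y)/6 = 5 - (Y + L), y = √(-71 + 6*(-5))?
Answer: -3380 + 6*I*√101 ≈ -3380.0 + 60.299*I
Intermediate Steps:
y = I*√101 (y = √(-71 - 30) = √(-101) = I*√101 ≈ 10.05*I)
F(L, Y) = -30 + 6*L + 6*Y (F(L, Y) = -6*(5 - (Y + L)) = -6*(5 - (L + Y)) = -6*(5 + (-L - Y)) = -6*(5 - L - Y) = -30 + 6*L + 6*Y)
(-2062 - 1372) + F(14, y) = (-2062 - 1372) + (-30 + 6*14 + 6*(I*√101)) = -3434 + (-30 + 84 + 6*I*√101) = -3434 + (54 + 6*I*√101) = -3380 + 6*I*√101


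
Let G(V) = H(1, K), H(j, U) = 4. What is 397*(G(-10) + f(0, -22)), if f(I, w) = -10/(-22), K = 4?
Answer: 19453/11 ≈ 1768.5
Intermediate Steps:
G(V) = 4
f(I, w) = 5/11 (f(I, w) = -10*(-1/22) = 5/11)
397*(G(-10) + f(0, -22)) = 397*(4 + 5/11) = 397*(49/11) = 19453/11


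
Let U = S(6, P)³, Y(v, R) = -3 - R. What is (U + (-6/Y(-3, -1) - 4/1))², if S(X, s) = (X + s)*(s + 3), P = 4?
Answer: 117648314001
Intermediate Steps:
S(X, s) = (3 + s)*(X + s) (S(X, s) = (X + s)*(3 + s) = (3 + s)*(X + s))
U = 343000 (U = (4² + 3*6 + 3*4 + 6*4)³ = (16 + 18 + 12 + 24)³ = 70³ = 343000)
(U + (-6/Y(-3, -1) - 4/1))² = (343000 + (-6/(-3 - 1*(-1)) - 4/1))² = (343000 + (-6/(-3 + 1) - 4*1))² = (343000 + (-6/(-2) - 4))² = (343000 + (-6*(-½) - 4))² = (343000 + (3 - 4))² = (343000 - 1)² = 342999² = 117648314001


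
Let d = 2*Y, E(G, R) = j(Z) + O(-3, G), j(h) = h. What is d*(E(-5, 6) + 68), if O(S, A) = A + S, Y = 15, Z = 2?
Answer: 1860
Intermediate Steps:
E(G, R) = -1 + G (E(G, R) = 2 + (G - 3) = 2 + (-3 + G) = -1 + G)
d = 30 (d = 2*15 = 30)
d*(E(-5, 6) + 68) = 30*((-1 - 5) + 68) = 30*(-6 + 68) = 30*62 = 1860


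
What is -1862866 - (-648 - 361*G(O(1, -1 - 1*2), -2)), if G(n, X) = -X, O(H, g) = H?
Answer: -1861496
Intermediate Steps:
-1862866 - (-648 - 361*G(O(1, -1 - 1*2), -2)) = -1862866 - (-648 - (-361)*(-2)) = -1862866 - (-648 - 361*2) = -1862866 - (-648 - 722) = -1862866 - 1*(-1370) = -1862866 + 1370 = -1861496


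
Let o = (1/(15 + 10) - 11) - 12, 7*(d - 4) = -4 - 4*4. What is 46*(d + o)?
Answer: -175628/175 ≈ -1003.6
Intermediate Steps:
d = 8/7 (d = 4 + (-4 - 4*4)/7 = 4 + (-4 - 16)/7 = 4 + (⅐)*(-20) = 4 - 20/7 = 8/7 ≈ 1.1429)
o = -574/25 (o = (1/25 - 11) - 12 = -274/25 - 12 = -574/25 ≈ -22.960)
46*(d + o) = 46*(8/7 - 574/25) = 46*(-3818/175) = -175628/175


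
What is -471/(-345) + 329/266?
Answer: 11371/4370 ≈ 2.6021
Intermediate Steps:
-471/(-345) + 329/266 = -471*(-1/345) + 329*(1/266) = 157/115 + 47/38 = 11371/4370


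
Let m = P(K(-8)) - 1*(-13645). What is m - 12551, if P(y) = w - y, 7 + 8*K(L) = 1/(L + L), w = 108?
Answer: 153969/128 ≈ 1202.9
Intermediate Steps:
K(L) = -7/8 + 1/(16*L) (K(L) = -7/8 + 1/(8*(L + L)) = -7/8 + 1/(8*((2*L))) = -7/8 + (1/(2*L))/8 = -7/8 + 1/(16*L))
P(y) = 108 - y
m = 1760497/128 (m = (108 - (1 - 14*(-8))/(16*(-8))) - 1*(-13645) = (108 - (-1)*(1 + 112)/(16*8)) + 13645 = (108 - (-1)*113/(16*8)) + 13645 = (108 - 1*(-113/128)) + 13645 = (108 + 113/128) + 13645 = 13937/128 + 13645 = 1760497/128 ≈ 13754.)
m - 12551 = 1760497/128 - 12551 = 153969/128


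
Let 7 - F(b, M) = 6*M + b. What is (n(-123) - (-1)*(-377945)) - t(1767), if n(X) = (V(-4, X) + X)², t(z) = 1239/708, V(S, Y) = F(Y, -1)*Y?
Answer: 1134313017/4 ≈ 2.8358e+8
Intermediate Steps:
F(b, M) = 7 - b - 6*M (F(b, M) = 7 - (6*M + b) = 7 - (b + 6*M) = 7 + (-b - 6*M) = 7 - b - 6*M)
V(S, Y) = Y*(13 - Y) (V(S, Y) = (7 - Y - 6*(-1))*Y = (7 - Y + 6)*Y = (13 - Y)*Y = Y*(13 - Y))
t(z) = 7/4 (t(z) = 1239*(1/708) = 7/4)
n(X) = (X + X*(13 - X))² (n(X) = (X*(13 - X) + X)² = (X + X*(13 - X))²)
(n(-123) - (-1)*(-377945)) - t(1767) = ((-123)²*(-14 - 123)² - (-1)*(-377945)) - 1*7/4 = (15129*(-137)² - 1*377945) - 7/4 = (15129*18769 - 377945) - 7/4 = (283956201 - 377945) - 7/4 = 283578256 - 7/4 = 1134313017/4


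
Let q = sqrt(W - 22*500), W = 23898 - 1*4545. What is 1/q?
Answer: sqrt(8353)/8353 ≈ 0.010942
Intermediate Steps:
W = 19353 (W = 23898 - 4545 = 19353)
q = sqrt(8353) (q = sqrt(19353 - 22*500) = sqrt(19353 - 11000) = sqrt(8353) ≈ 91.395)
1/q = 1/(sqrt(8353)) = sqrt(8353)/8353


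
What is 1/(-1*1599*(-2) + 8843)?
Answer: 1/12041 ≈ 8.3050e-5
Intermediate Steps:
1/(-1*1599*(-2) + 8843) = 1/(-1599*(-2) + 8843) = 1/(3198 + 8843) = 1/12041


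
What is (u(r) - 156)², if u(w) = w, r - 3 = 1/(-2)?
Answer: 94249/4 ≈ 23562.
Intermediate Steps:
r = 5/2 (r = 3 + 1/(-2) = 3 - ½ = 5/2 ≈ 2.5000)
(u(r) - 156)² = (5/2 - 156)² = (-307/2)² = 94249/4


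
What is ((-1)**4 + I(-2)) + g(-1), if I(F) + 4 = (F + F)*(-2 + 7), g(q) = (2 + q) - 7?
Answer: -29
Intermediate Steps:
g(q) = -5 + q
I(F) = -4 + 10*F (I(F) = -4 + (F + F)*(-2 + 7) = -4 + (2*F)*5 = -4 + 10*F)
((-1)**4 + I(-2)) + g(-1) = ((-1)**4 + (-4 + 10*(-2))) + (-5 - 1) = (1 + (-4 - 20)) - 6 = (1 - 24) - 6 = -23 - 6 = -29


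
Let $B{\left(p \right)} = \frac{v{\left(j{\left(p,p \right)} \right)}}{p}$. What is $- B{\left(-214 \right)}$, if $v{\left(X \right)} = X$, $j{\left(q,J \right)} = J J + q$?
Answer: $213$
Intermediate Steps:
$j{\left(q,J \right)} = q + J^{2}$ ($j{\left(q,J \right)} = J^{2} + q = q + J^{2}$)
$B{\left(p \right)} = \frac{p + p^{2}}{p}$
$- B{\left(-214 \right)} = - (1 - 214) = \left(-1\right) \left(-213\right) = 213$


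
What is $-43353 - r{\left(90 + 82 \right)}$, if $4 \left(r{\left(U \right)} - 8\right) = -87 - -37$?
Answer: $- \frac{86697}{2} \approx -43349.0$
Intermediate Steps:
$r{\left(U \right)} = - \frac{9}{2}$ ($r{\left(U \right)} = 8 + \frac{-87 - -37}{4} = 8 + \frac{-87 + 37}{4} = 8 + \frac{1}{4} \left(-50\right) = 8 - \frac{25}{2} = - \frac{9}{2}$)
$-43353 - r{\left(90 + 82 \right)} = -43353 - - \frac{9}{2} = -43353 + \frac{9}{2} = - \frac{86697}{2}$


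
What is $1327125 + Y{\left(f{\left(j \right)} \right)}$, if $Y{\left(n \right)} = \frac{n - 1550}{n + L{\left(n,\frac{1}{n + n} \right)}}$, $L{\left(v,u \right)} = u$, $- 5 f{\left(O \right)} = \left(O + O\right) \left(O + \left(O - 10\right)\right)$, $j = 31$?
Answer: $\frac{9196281862159}{6929459} \approx 1.3271 \cdot 10^{6}$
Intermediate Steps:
$f{\left(O \right)} = - \frac{2 O \left(-10 + 2 O\right)}{5}$ ($f{\left(O \right)} = - \frac{\left(O + O\right) \left(O + \left(O - 10\right)\right)}{5} = - \frac{2 O \left(O + \left(-10 + O\right)\right)}{5} = - \frac{2 O \left(-10 + 2 O\right)}{5}$)
$Y{\left(n \right)} = \frac{-1550 + n}{n + \frac{1}{2 n}}$ ($Y{\left(n \right)} = \frac{n - 1550}{n + \frac{1}{n + n}} = \frac{-1550 + n}{n + \frac{1}{2 n}}$)
$1327125 + Y{\left(f{\left(j \right)} \right)} = 1327125 + \frac{2 \cdot \frac{4}{5} \cdot 31 \left(5 - 31\right) \left(-1550 + \frac{4}{5} \cdot 31 \left(5 - 31\right)\right)}{1 + 2 \left(\frac{4}{5} \cdot 31 \left(5 - 31\right)\right)^{2}} = 1327125 + \frac{2 \cdot \frac{4}{5} \cdot 31 \left(-26\right) \left(-1550 + \frac{4}{5} \cdot 31 \left(-26\right)\right)}{1 + 2 \left(\frac{4}{5} \cdot 31 \left(-26\right)\right)^{2}} = 1327125 + 2 \left(- \frac{3224}{5}\right) \frac{1}{1 + 2 \left(- \frac{3224}{5}\right)^{2}} \left(-1550 - \frac{3224}{5}\right) = 1327125 + 2 \left(- \frac{3224}{5}\right) \frac{1}{1 + 2 \cdot \frac{10394176}{25}} \left(- \frac{10974}{5}\right) = 1327125 + 2 \left(- \frac{3224}{5}\right) \frac{1}{1 + \frac{20788352}{25}} \left(- \frac{10974}{5}\right) = 1327125 + 2 \left(- \frac{3224}{5}\right) \frac{1}{\frac{20788377}{25}} \left(- \frac{10974}{5}\right) = 1327125 + 2 \left(- \frac{3224}{5}\right) \frac{25}{20788377} \left(- \frac{10974}{5}\right) = 1327125 + \frac{23586784}{6929459} = \frac{9196281862159}{6929459}$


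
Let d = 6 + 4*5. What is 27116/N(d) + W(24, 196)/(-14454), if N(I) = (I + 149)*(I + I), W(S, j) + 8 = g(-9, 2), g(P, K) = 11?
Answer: 32658947/10960950 ≈ 2.9796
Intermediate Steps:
W(S, j) = 3 (W(S, j) = -8 + 11 = 3)
d = 26 (d = 6 + 20 = 26)
N(I) = 2*I*(149 + I) (N(I) = (149 + I)*(2*I) = 2*I*(149 + I))
27116/N(d) + W(24, 196)/(-14454) = 27116/((2*26*(149 + 26))) + 3/(-14454) = 27116/((2*26*175)) + 3*(-1/14454) = 27116/9100 - 1/4818 = 27116*(1/9100) - 1/4818 = 6779/2275 - 1/4818 = 32658947/10960950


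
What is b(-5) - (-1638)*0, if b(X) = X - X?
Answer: 0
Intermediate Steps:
b(X) = 0
b(-5) - (-1638)*0 = 0 - (-1638)*0 = 0 - 78*0 = 0 + 0 = 0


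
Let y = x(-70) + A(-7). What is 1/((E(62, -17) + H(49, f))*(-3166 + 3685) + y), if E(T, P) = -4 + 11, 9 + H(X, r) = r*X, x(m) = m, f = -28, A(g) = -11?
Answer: -1/713187 ≈ -1.4022e-6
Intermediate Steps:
H(X, r) = -9 + X*r (H(X, r) = -9 + r*X = -9 + X*r)
E(T, P) = 7
y = -81 (y = -70 - 11 = -81)
1/((E(62, -17) + H(49, f))*(-3166 + 3685) + y) = 1/((7 + (-9 + 49*(-28)))*(-3166 + 3685) - 81) = 1/((7 + (-9 - 1372))*519 - 81) = 1/((7 - 1381)*519 - 81) = 1/(-1374*519 - 81) = 1/(-713106 - 81) = 1/(-713187) = -1/713187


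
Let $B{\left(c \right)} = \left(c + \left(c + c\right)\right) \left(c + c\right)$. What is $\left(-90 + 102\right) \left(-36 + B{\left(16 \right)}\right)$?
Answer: $18000$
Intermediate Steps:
$B{\left(c \right)} = 6 c^{2}$ ($B{\left(c \right)} = \left(c + 2 c\right) 2 c = 3 c 2 c = 6 c^{2}$)
$\left(-90 + 102\right) \left(-36 + B{\left(16 \right)}\right) = \left(-90 + 102\right) \left(-36 + 6 \cdot 16^{2}\right) = 12 \left(-36 + 6 \cdot 256\right) = 12 \left(-36 + 1536\right) = 12 \cdot 1500 = 18000$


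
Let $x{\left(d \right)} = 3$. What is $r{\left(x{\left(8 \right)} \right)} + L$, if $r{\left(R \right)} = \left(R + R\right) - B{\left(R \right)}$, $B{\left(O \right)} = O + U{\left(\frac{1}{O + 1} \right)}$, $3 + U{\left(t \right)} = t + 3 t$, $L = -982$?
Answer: $-977$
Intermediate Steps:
$U{\left(t \right)} = -3 + 4 t$ ($U{\left(t \right)} = -3 + \left(t + 3 t\right) = -3 + 4 t$)
$B{\left(O \right)} = -3 + O + \frac{4}{1 + O}$ ($B{\left(O \right)} = O - \left(3 - \frac{4}{O + 1}\right) = O - \left(3 - \frac{4}{1 + O}\right) = -3 + O + \frac{4}{1 + O}$)
$r{\left(R \right)} = 2 R - \frac{4 + \left(1 + R\right) \left(-3 + R\right)}{1 + R}$ ($r{\left(R \right)} = \left(R + R\right) - \frac{4 + \left(1 + R\right) \left(-3 + R\right)}{1 + R} = 2 R - \frac{4 + \left(1 + R\right) \left(-3 + R\right)}{1 + R}$)
$r{\left(x{\left(8 \right)} \right)} + L = \frac{-4 + \left(1 + 3\right) \left(3 + 3\right)}{1 + 3} - 982 = \frac{-4 + 4 \cdot 6}{4} - 982 = \frac{-4 + 24}{4} - 982 = \frac{1}{4} \cdot 20 - 982 = 5 - 982 = -977$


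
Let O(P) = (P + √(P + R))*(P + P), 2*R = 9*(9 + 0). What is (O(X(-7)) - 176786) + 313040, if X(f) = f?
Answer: 136352 - 7*√134 ≈ 1.3627e+5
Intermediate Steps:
R = 81/2 (R = (9*(9 + 0))/2 = (9*9)/2 = (½)*81 = 81/2 ≈ 40.500)
O(P) = 2*P*(P + √(81/2 + P)) (O(P) = (P + √(P + 81/2))*(P + P) = (P + √(81/2 + P))*(2*P) = 2*P*(P + √(81/2 + P)))
(O(X(-7)) - 176786) + 313040 = (-7*(√(162 + 4*(-7)) + 2*(-7)) - 176786) + 313040 = (-7*(√(162 - 28) - 14) - 176786) + 313040 = (-7*(√134 - 14) - 176786) + 313040 = (-7*(-14 + √134) - 176786) + 313040 = ((98 - 7*√134) - 176786) + 313040 = (-176688 - 7*√134) + 313040 = 136352 - 7*√134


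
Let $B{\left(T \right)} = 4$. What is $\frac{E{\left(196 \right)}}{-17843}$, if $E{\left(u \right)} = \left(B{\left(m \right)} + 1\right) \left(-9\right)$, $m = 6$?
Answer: $\frac{45}{17843} \approx 0.002522$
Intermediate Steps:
$E{\left(u \right)} = -45$ ($E{\left(u \right)} = \left(4 + 1\right) \left(-9\right) = 5 \left(-9\right) = -45$)
$\frac{E{\left(196 \right)}}{-17843} = - \frac{45}{-17843} = \left(-45\right) \left(- \frac{1}{17843}\right) = \frac{45}{17843}$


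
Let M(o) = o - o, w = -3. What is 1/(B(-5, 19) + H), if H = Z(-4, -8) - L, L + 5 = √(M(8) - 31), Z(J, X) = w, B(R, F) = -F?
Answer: I/(√31 - 17*I) ≈ -0.053125 + 0.017399*I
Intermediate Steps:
M(o) = 0
Z(J, X) = -3
L = -5 + I*√31 (L = -5 + √(0 - 31) = -5 + √(-31) = -5 + I*√31 ≈ -5.0 + 5.5678*I)
H = 2 - I*√31 (H = -3 - (-5 + I*√31) = -3 + (5 - I*√31) = 2 - I*√31 ≈ 2.0 - 5.5678*I)
1/(B(-5, 19) + H) = 1/(-1*19 + (2 - I*√31)) = 1/(-19 + (2 - I*√31)) = 1/(-17 - I*√31)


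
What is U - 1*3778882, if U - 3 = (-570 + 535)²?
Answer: -3777654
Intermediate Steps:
U = 1228 (U = 3 + (-570 + 535)² = 3 + (-35)² = 3 + 1225 = 1228)
U - 1*3778882 = 1228 - 1*3778882 = 1228 - 3778882 = -3777654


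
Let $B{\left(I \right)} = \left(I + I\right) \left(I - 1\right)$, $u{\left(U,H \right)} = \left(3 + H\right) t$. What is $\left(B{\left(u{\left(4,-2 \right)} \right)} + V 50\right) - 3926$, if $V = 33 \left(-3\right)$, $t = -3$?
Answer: $-8852$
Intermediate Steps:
$V = -99$
$u{\left(U,H \right)} = -9 - 3 H$ ($u{\left(U,H \right)} = \left(3 + H\right) \left(-3\right) = -9 - 3 H$)
$B{\left(I \right)} = 2 I \left(-1 + I\right)$
$\left(B{\left(u{\left(4,-2 \right)} \right)} + V 50\right) - 3926 = \left(2 \left(-9 - -6\right) \left(-1 - 3\right) - 4950\right) - 3926 = \left(2 \left(-9 + 6\right) \left(-1 + \left(-9 + 6\right)\right) - 4950\right) - 3926 = \left(2 \left(-3\right) \left(-1 - 3\right) - 4950\right) - 3926 = \left(2 \left(-3\right) \left(-4\right) - 4950\right) - 3926 = \left(24 - 4950\right) - 3926 = -4926 - 3926 = -8852$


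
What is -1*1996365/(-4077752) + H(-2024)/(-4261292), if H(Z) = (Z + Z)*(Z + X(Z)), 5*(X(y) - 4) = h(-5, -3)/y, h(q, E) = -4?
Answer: -4435091833203/3102944995640 ≈ -1.4293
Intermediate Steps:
X(y) = 4 - 4/(5*y) (X(y) = 4 + (-4/y)/5 = 4 - 4/(5*y))
H(Z) = 2*Z*(4 + Z - 4/(5*Z)) (H(Z) = (Z + Z)*(Z + (4 - 4/(5*Z))) = (2*Z)*(4 + Z - 4/(5*Z)) = 2*Z*(4 + Z - 4/(5*Z)))
-1*1996365/(-4077752) + H(-2024)/(-4261292) = -1*1996365/(-4077752) + (-8/5 + 2*(-2024)² + 8*(-2024))/(-4261292) = -1996365*(-1/4077752) + (-8/5 + 2*4096576 - 16192)*(-1/4261292) = 285195/582536 + (-8/5 + 8193152 - 16192)*(-1/4261292) = 285195/582536 + (40884792/5)*(-1/4261292) = 285195/582536 - 10221198/5326615 = -4435091833203/3102944995640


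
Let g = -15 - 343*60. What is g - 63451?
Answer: -84046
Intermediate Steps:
g = -20595 (g = -15 - 20580 = -20595)
g - 63451 = -20595 - 63451 = -84046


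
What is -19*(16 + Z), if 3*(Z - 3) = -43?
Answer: -266/3 ≈ -88.667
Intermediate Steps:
Z = -34/3 (Z = 3 + (⅓)*(-43) = 3 - 43/3 = -34/3 ≈ -11.333)
-19*(16 + Z) = -19*(16 - 34/3) = -19*14/3 = -266/3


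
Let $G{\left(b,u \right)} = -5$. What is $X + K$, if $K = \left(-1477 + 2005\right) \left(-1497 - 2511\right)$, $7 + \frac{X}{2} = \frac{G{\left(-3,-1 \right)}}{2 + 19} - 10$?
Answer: $- \frac{44441428}{21} \approx -2.1163 \cdot 10^{6}$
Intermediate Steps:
$X = - \frac{724}{21}$ ($X = -14 + 2 \left(\frac{1}{2 + 19} \left(-5\right) - 10\right) = -14 + 2 \left(\frac{1}{21} \left(-5\right) - 10\right) = -14 + 2 \left(- \frac{5}{21} - 10\right) = -14 + 2 \left(- \frac{215}{21}\right) = -14 - \frac{430}{21} = - \frac{724}{21} \approx -34.476$)
$K = -2116224$ ($K = 528 \left(-4008\right) = -2116224$)
$X + K = - \frac{724}{21} - 2116224 = - \frac{44441428}{21}$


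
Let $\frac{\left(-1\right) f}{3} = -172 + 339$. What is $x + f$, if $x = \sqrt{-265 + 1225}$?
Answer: $-501 + 8 \sqrt{15} \approx -470.02$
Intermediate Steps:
$x = 8 \sqrt{15}$ ($x = \sqrt{960} = 8 \sqrt{15} \approx 30.984$)
$f = -501$ ($f = - 3 \left(-172 + 339\right) = \left(-3\right) 167 = -501$)
$x + f = 8 \sqrt{15} - 501 = -501 + 8 \sqrt{15}$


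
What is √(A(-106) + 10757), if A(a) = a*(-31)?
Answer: √14043 ≈ 118.50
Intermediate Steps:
A(a) = -31*a
√(A(-106) + 10757) = √(-31*(-106) + 10757) = √(3286 + 10757) = √14043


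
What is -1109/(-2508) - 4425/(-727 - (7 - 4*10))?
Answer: 5933773/870276 ≈ 6.8183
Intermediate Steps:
-1109/(-2508) - 4425/(-727 - (7 - 4*10)) = -1109*(-1/2508) - 4425/(-727 - (7 - 40)) = 1109/2508 - 4425/(-727 - 1*(-33)) = 1109/2508 - 4425/(-727 + 33) = 1109/2508 - 4425/(-694) = 1109/2508 - 4425*(-1/694) = 1109/2508 + 4425/694 = 5933773/870276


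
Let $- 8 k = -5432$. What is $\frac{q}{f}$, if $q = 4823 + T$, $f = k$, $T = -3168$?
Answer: $\frac{1655}{679} \approx 2.4374$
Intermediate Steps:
$k = 679$ ($k = \left(- \frac{1}{8}\right) \left(-5432\right) = 679$)
$f = 679$
$q = 1655$ ($q = 4823 - 3168 = 1655$)
$\frac{q}{f} = \frac{1655}{679}$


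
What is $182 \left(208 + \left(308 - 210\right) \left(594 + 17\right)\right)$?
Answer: $10935652$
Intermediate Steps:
$182 \left(208 + \left(308 - 210\right) \left(594 + 17\right)\right) = 182 \left(208 + 98 \cdot 611\right) = 182 \left(208 + 59878\right) = 182 \cdot 60086 = 10935652$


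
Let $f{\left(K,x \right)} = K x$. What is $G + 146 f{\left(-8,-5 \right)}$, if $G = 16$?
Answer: $5856$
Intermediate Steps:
$G + 146 f{\left(-8,-5 \right)} = 16 + 146 \left(\left(-8\right) \left(-5\right)\right) = 16 + 146 \cdot 40 = 16 + 5840 = 5856$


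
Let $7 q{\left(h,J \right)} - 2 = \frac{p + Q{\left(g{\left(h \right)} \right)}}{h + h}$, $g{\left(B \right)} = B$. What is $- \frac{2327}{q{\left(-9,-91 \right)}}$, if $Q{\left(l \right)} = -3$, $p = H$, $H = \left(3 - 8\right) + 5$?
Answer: $-7518$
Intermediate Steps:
$H = 0$ ($H = -5 + 5 = 0$)
$p = 0$
$q{\left(h,J \right)} = \frac{2}{7} - \frac{3}{14 h}$ ($q{\left(h,J \right)} = \frac{2}{7} + \frac{\left(0 - 3\right) \frac{1}{h + h}}{7} = \frac{2}{7} + \frac{\left(-3\right) \frac{1}{2 h}}{7} = \frac{2}{7} + \frac{\left(- \frac{3}{2}\right) \frac{1}{h}}{7} = \frac{2}{7} - \frac{3}{14 h}$)
$- \frac{2327}{q{\left(-9,-91 \right)}} = - \frac{2327}{\frac{1}{14} \frac{1}{-9} \left(-3 + 4 \left(-9\right)\right)} = - \frac{2327}{\frac{1}{14} \left(- \frac{1}{9}\right) \left(-3 - 36\right)} = - \frac{2327}{\frac{1}{14} \left(- \frac{1}{9}\right) \left(-39\right)} = - \frac{2327}{\frac{13}{42}} = \left(-2327\right) \frac{42}{13} = -7518$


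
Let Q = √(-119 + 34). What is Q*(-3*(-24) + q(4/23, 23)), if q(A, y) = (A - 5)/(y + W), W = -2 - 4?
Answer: 28041*I*√85/391 ≈ 661.19*I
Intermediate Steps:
W = -6
q(A, y) = (-5 + A)/(-6 + y) (q(A, y) = (A - 5)/(y - 6) = (-5 + A)/(-6 + y))
Q = I*√85 (Q = √(-85) = I*√85 ≈ 9.2195*I)
Q*(-3*(-24) + q(4/23, 23)) = (I*√85)*(-3*(-24) + (-5 + 4/23)/(-6 + 23)) = (I*√85)*(72 + (-5 + 4*(1/23))/17) = (I*√85)*(72 + (-5 + 4/23)/17) = (I*√85)*(72 + (1/17)*(-111/23)) = (I*√85)*(72 - 111/391) = (I*√85)*(28041/391) = 28041*I*√85/391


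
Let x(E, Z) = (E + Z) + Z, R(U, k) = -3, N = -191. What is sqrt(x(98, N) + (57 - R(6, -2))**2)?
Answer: 2*sqrt(829) ≈ 57.585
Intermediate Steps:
x(E, Z) = E + 2*Z
sqrt(x(98, N) + (57 - R(6, -2))**2) = sqrt((98 + 2*(-191)) + (57 - 1*(-3))**2) = sqrt((98 - 382) + (57 + 3)**2) = sqrt(-284 + 60**2) = sqrt(-284 + 3600) = sqrt(3316) = 2*sqrt(829)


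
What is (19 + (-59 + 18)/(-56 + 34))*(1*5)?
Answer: 2295/22 ≈ 104.32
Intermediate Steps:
(19 + (-59 + 18)/(-56 + 34))*(1*5) = (19 - 41/(-22))*5 = (19 - 41*(-1/22))*5 = (19 + 41/22)*5 = (459/22)*5 = 2295/22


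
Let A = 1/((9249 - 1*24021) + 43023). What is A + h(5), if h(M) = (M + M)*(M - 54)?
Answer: -13842989/28251 ≈ -490.00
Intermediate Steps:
h(M) = 2*M*(-54 + M) (h(M) = (2*M)*(-54 + M) = 2*M*(-54 + M))
A = 1/28251 (A = 1/((9249 - 24021) + 43023) = 1/(-14772 + 43023) = 1/28251 ≈ 3.5397e-5)
A + h(5) = 1/28251 + 2*5*(-54 + 5) = 1/28251 + 2*5*(-49) = 1/28251 - 490 = -13842989/28251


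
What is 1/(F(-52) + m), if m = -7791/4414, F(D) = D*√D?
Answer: -34389474/2739582044449 + 2026273184*I*√13/2739582044449 ≈ -1.2553e-5 + 0.0026668*I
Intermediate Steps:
F(D) = D^(3/2)
m = -7791/4414 (m = -7791*1/4414 = -7791/4414 ≈ -1.7651)
1/(F(-52) + m) = 1/((-52)^(3/2) - 7791/4414) = 1/(-104*I*√13 - 7791/4414) = 1/(-7791/4414 - 104*I*√13)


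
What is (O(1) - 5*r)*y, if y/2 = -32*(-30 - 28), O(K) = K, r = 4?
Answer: -70528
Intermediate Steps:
y = 3712 (y = 2*(-32*(-30 - 28)) = 2*(-32*(-58)) = 2*1856 = 3712)
(O(1) - 5*r)*y = (1 - 5*4)*3712 = (1 - 20)*3712 = -19*3712 = -70528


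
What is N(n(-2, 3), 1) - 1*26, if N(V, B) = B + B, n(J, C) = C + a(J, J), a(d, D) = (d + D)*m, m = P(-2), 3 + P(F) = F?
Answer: -24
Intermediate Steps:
P(F) = -3 + F
m = -5 (m = -3 - 2 = -5)
a(d, D) = -5*D - 5*d (a(d, D) = (d + D)*(-5) = (D + d)*(-5) = -5*D - 5*d)
n(J, C) = C - 10*J (n(J, C) = C + (-5*J - 5*J) = C - 10*J)
N(V, B) = 2*B
N(n(-2, 3), 1) - 1*26 = 2*1 - 1*26 = 2 - 26 = -24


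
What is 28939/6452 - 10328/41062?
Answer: 560828481/132466012 ≈ 4.2338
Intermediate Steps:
28939/6452 - 10328/41062 = 28939*(1/6452) - 10328*1/41062 = 28939/6452 - 5164/20531 = 560828481/132466012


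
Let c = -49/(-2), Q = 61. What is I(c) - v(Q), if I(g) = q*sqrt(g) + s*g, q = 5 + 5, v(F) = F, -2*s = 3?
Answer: -391/4 + 35*sqrt(2) ≈ -48.253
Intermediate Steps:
s = -3/2 (s = -1/2*3 = -3/2 ≈ -1.5000)
q = 10
c = 49/2 (c = -49*(-1/2) = 49/2 ≈ 24.500)
I(g) = 10*sqrt(g) - 3*g/2
I(c) - v(Q) = (10*sqrt(49/2) - 3/2*49/2) - 1*61 = (10*(7*sqrt(2)/2) - 147/4) - 61 = (35*sqrt(2) - 147/4) - 61 = (-147/4 + 35*sqrt(2)) - 61 = -391/4 + 35*sqrt(2)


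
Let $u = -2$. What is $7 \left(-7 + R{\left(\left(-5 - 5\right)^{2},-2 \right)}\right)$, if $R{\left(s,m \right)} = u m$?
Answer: $-21$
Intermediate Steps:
$R{\left(s,m \right)} = - 2 m$
$7 \left(-7 + R{\left(\left(-5 - 5\right)^{2},-2 \right)}\right) = 7 \left(-7 - -4\right) = 7 \left(-7 + 4\right) = 7 \left(-3\right) = -21$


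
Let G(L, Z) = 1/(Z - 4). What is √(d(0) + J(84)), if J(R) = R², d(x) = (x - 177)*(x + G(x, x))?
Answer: √28401/2 ≈ 84.263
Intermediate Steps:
G(L, Z) = 1/(-4 + Z)
d(x) = (-177 + x)*(x + 1/(-4 + x)) (d(x) = (x - 177)*(x + 1/(-4 + x)) = (-177 + x)*(x + 1/(-4 + x)))
√(d(0) + J(84)) = √((-177 + 0 + 0*(-177 + 0)*(-4 + 0))/(-4 + 0) + 84²) = √((-177 + 0 + 0*(-177)*(-4))/(-4) + 7056) = √(-(-177 + 0 + 0)/4 + 7056) = √(-¼*(-177) + 7056) = √(177/4 + 7056) = √(28401/4) = √28401/2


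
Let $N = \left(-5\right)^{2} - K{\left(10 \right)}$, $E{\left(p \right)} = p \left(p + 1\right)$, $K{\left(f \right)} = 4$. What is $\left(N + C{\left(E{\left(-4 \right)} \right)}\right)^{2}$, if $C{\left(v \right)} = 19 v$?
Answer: $62001$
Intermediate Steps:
$E{\left(p \right)} = p \left(1 + p\right)$
$N = 21$ ($N = \left(-5\right)^{2} - 4 = 25 - 4 = 21$)
$\left(N + C{\left(E{\left(-4 \right)} \right)}\right)^{2} = \left(21 + 19 \left(- 4 \left(1 - 4\right)\right)\right)^{2} = \left(21 + 19 \left(\left(-4\right) \left(-3\right)\right)\right)^{2} = \left(21 + 19 \cdot 12\right)^{2} = \left(21 + 228\right)^{2} = 249^{2} = 62001$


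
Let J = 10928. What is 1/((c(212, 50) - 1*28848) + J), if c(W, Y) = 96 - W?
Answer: -1/18036 ≈ -5.5445e-5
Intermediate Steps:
1/((c(212, 50) - 1*28848) + J) = 1/(((96 - 1*212) - 1*28848) + 10928) = 1/(((96 - 212) - 28848) + 10928) = 1/((-116 - 28848) + 10928) = 1/(-28964 + 10928) = 1/(-18036) = -1/18036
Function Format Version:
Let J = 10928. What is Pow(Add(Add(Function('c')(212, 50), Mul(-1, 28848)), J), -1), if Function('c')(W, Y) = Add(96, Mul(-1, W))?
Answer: Rational(-1, 18036) ≈ -5.5445e-5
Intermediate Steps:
Pow(Add(Add(Function('c')(212, 50), Mul(-1, 28848)), J), -1) = Pow(Add(Add(Add(96, Mul(-1, 212)), Mul(-1, 28848)), 10928), -1) = Pow(Add(Add(Add(96, -212), -28848), 10928), -1) = Pow(Add(Add(-116, -28848), 10928), -1) = Pow(Add(-28964, 10928), -1) = Pow(-18036, -1) = Rational(-1, 18036)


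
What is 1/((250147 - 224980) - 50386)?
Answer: -1/25219 ≈ -3.9653e-5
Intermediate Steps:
1/((250147 - 224980) - 50386) = 1/(25167 - 50386) = 1/(-25219) = -1/25219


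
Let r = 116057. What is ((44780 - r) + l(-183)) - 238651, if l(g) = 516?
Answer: -309412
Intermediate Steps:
((44780 - r) + l(-183)) - 238651 = ((44780 - 1*116057) + 516) - 238651 = ((44780 - 116057) + 516) - 238651 = (-71277 + 516) - 238651 = -70761 - 238651 = -309412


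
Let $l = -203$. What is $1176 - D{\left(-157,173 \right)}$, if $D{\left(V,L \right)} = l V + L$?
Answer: $-30868$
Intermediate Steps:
$D{\left(V,L \right)} = L - 203 V$ ($D{\left(V,L \right)} = - 203 V + L = L - 203 V$)
$1176 - D{\left(-157,173 \right)} = 1176 - \left(173 - -31871\right) = 1176 - \left(173 + 31871\right) = 1176 - 32044 = -30868$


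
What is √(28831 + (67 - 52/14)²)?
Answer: 2*√402242/7 ≈ 181.21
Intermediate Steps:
√(28831 + (67 - 52/14)²) = √(28831 + (67 - 52*1/14)²) = √(28831 + (67 - 26/7)²) = √(28831 + (443/7)²) = √(28831 + 196249/49) = √(1608968/49) = 2*√402242/7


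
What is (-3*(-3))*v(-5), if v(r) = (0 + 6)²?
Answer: 324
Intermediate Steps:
v(r) = 36 (v(r) = 6² = 36)
(-3*(-3))*v(-5) = -3*(-3)*36 = 9*36 = 324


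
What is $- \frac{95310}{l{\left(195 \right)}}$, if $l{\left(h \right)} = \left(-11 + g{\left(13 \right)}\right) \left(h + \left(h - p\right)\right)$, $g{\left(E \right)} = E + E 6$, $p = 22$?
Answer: $- \frac{9531}{2944} \approx -3.2374$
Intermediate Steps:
$g{\left(E \right)} = 7 E$ ($g{\left(E \right)} = E + 6 E = 7 E$)
$l{\left(h \right)} = -1760 + 160 h$ ($l{\left(h \right)} = \left(-11 + 7 \cdot 13\right) \left(h + \left(h - 22\right)\right) = \left(-11 + 91\right) \left(h + \left(h - 22\right)\right) = 80 \left(h + \left(-22 + h\right)\right) = 80 \left(-22 + 2 h\right) = -1760 + 160 h$)
$- \frac{95310}{l{\left(195 \right)}} = - \frac{95310}{-1760 + 160 \cdot 195} = - \frac{95310}{-1760 + 31200} = - \frac{95310}{29440} = \left(-95310\right) \frac{1}{29440} = - \frac{9531}{2944}$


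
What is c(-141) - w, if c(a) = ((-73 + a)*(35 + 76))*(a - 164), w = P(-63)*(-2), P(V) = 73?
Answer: 7245116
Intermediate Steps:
w = -146 (w = 73*(-2) = -146)
c(a) = (-8103 + 111*a)*(-164 + a) (c(a) = ((-73 + a)*111)*(-164 + a) = (-8103 + 111*a)*(-164 + a))
c(-141) - w = (1328892 - 26307*(-141) + 111*(-141)²) - 1*(-146) = (1328892 + 3709287 + 111*19881) + 146 = (1328892 + 3709287 + 2206791) + 146 = 7244970 + 146 = 7245116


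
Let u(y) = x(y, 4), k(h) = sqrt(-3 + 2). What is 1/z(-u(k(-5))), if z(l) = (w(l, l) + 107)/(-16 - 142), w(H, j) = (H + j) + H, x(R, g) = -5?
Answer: -79/61 ≈ -1.2951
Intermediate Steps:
k(h) = I (k(h) = sqrt(-1) = I)
u(y) = -5
w(H, j) = j + 2*H
z(l) = -107/158 - 3*l/158 (z(l) = ((l + 2*l) + 107)/(-16 - 142) = (3*l + 107)/(-158) = (107 + 3*l)*(-1/158) = -107/158 - 3*l/158)
1/z(-u(k(-5))) = 1/(-107/158 - (-3)*(-5)/158) = 1/(-107/158 - 3/158*5) = 1/(-107/158 - 15/158) = 1/(-61/79) = -79/61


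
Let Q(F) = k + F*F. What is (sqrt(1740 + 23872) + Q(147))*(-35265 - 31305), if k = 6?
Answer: -1438910550 - 133140*sqrt(6403) ≈ -1.4496e+9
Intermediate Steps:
Q(F) = 6 + F**2 (Q(F) = 6 + F*F = 6 + F**2)
(sqrt(1740 + 23872) + Q(147))*(-35265 - 31305) = (sqrt(1740 + 23872) + (6 + 147**2))*(-35265 - 31305) = (sqrt(25612) + (6 + 21609))*(-66570) = (2*sqrt(6403) + 21615)*(-66570) = (21615 + 2*sqrt(6403))*(-66570) = -1438910550 - 133140*sqrt(6403)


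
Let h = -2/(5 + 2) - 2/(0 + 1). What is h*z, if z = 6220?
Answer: -99520/7 ≈ -14217.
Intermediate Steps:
h = -16/7 (h = -2/7 - 2/1 = -2*⅐ - 2*1 = -2/7 - 2 = -16/7 ≈ -2.2857)
h*z = -16/7*6220 = -99520/7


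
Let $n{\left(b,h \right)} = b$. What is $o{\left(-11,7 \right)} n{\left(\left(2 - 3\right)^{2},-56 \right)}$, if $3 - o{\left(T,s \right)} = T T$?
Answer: $-118$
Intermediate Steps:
$o{\left(T,s \right)} = 3 - T^{2}$ ($o{\left(T,s \right)} = 3 - T T = 3 - T^{2}$)
$o{\left(-11,7 \right)} n{\left(\left(2 - 3\right)^{2},-56 \right)} = \left(3 - \left(-11\right)^{2}\right) \left(2 - 3\right)^{2} = \left(3 - 121\right) \left(-1\right)^{2} = \left(3 - 121\right) 1 = \left(-118\right) 1 = -118$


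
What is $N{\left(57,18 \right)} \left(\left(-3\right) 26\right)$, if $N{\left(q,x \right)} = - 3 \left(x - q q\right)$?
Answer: $-756054$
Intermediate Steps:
$N{\left(q,x \right)} = - 3 x + 3 q^{2}$ ($N{\left(q,x \right)} = - 3 \left(x - q^{2}\right) = - 3 x + 3 q^{2}$)
$N{\left(57,18 \right)} \left(\left(-3\right) 26\right) = \left(\left(-3\right) 18 + 3 \cdot 57^{2}\right) \left(\left(-3\right) 26\right) = \left(-54 + 3 \cdot 3249\right) \left(-78\right) = \left(-54 + 9747\right) \left(-78\right) = 9693 \left(-78\right) = -756054$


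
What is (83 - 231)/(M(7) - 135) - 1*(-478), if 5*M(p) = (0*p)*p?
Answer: 64678/135 ≈ 479.10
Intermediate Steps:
M(p) = 0 (M(p) = ((0*p)*p)/5 = (0*p)/5 = (1/5)*0 = 0)
(83 - 231)/(M(7) - 135) - 1*(-478) = (83 - 231)/(0 - 135) - 1*(-478) = -148/(-135) + 478 = -148*(-1/135) + 478 = 148/135 + 478 = 64678/135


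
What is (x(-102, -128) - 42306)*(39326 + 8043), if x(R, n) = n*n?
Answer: -1227899218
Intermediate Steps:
x(R, n) = n²
(x(-102, -128) - 42306)*(39326 + 8043) = ((-128)² - 42306)*(39326 + 8043) = (16384 - 42306)*47369 = -25922*47369 = -1227899218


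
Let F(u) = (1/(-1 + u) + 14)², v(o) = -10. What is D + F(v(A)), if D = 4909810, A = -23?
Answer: 594110419/121 ≈ 4.9100e+6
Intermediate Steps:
F(u) = (14 + 1/(-1 + u))²
D + F(v(A)) = 4909810 + (-13 + 14*(-10))²/(-1 - 10)² = 4909810 + (-13 - 140)²/(-11)² = 4909810 + (1/121)*(-153)² = 4909810 + (1/121)*23409 = 4909810 + 23409/121 = 594110419/121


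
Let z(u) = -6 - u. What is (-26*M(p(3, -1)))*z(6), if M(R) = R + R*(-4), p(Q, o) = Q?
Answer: -2808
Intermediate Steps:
M(R) = -3*R (M(R) = R - 4*R = -3*R)
(-26*M(p(3, -1)))*z(6) = (-(-78)*3)*(-6 - 1*6) = (-26*(-9))*(-6 - 6) = 234*(-12) = -2808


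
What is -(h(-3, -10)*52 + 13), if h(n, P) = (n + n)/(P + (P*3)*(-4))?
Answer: -559/55 ≈ -10.164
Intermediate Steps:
h(n, P) = -2*n/(11*P) (h(n, P) = (2*n)/(P + (3*P)*(-4)) = (2*n)/(P - 12*P) = (2*n)/((-11*P)) = (2*n)*(-1/(11*P)) = -2*n/(11*P))
-(h(-3, -10)*52 + 13) = -(-2/11*(-3)/(-10)*52 + 13) = -(-2/11*(-3)*(-⅒)*52 + 13) = -(-3/55*52 + 13) = -(-156/55 + 13) = -1*559/55 = -559/55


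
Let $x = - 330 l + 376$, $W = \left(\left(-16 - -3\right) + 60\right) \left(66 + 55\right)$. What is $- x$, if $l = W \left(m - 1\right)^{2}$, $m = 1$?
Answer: $-376$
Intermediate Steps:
$W = 5687$ ($W = \left(\left(-16 + 3\right) + 60\right) 121 = \left(-13 + 60\right) 121 = 47 \cdot 121 = 5687$)
$l = 0$ ($l = 5687 \left(1 - 1\right)^{2} = 5687 \cdot 0^{2} = 5687 \cdot 0 = 0$)
$x = 376$ ($x = \left(-330\right) 0 + 376 = 0 + 376 = 376$)
$- x = \left(-1\right) 376 = -376$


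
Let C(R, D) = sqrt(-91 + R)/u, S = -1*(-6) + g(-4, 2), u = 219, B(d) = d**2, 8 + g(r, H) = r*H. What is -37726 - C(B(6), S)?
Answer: -37726 - I*sqrt(55)/219 ≈ -37726.0 - 0.033864*I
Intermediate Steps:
g(r, H) = -8 + H*r (g(r, H) = -8 + r*H = -8 + H*r)
S = -10 (S = -1*(-6) + (-8 + 2*(-4)) = 6 + (-8 - 8) = 6 - 16 = -10)
C(R, D) = sqrt(-91 + R)/219
-37726 - C(B(6), S) = -37726 - sqrt(-91 + 6**2)/219 = -37726 - sqrt(-91 + 36)/219 = -37726 - sqrt(-55)/219 = -37726 - I*sqrt(55)/219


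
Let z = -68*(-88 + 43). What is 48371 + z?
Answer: 51431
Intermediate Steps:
z = 3060 (z = -68*(-45) = 3060)
48371 + z = 48371 + 3060 = 51431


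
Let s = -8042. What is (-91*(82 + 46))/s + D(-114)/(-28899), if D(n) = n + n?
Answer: 2968852/2038647 ≈ 1.4563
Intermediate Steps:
D(n) = 2*n
(-91*(82 + 46))/s + D(-114)/(-28899) = -91*(82 + 46)/(-8042) + (2*(-114))/(-28899) = -91*128*(-1/8042) - 228*(-1/28899) = -11648*(-1/8042) + 4/507 = 5824/4021 + 4/507 = 2968852/2038647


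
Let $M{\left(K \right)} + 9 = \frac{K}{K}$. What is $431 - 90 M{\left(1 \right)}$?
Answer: $1151$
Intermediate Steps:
$M{\left(K \right)} = -8$ ($M{\left(K \right)} = -9 + \frac{K}{K} = -9 + 1 = -8$)
$431 - 90 M{\left(1 \right)} = 431 - -720 = 431 + 720 = 1151$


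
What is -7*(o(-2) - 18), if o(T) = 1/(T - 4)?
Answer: 763/6 ≈ 127.17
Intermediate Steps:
o(T) = 1/(-4 + T)
-7*(o(-2) - 18) = -7*(1/(-4 - 2) - 18) = -7*(1/(-6) - 18) = -7*(-1/6 - 18) = -7*(-109/6) = 763/6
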